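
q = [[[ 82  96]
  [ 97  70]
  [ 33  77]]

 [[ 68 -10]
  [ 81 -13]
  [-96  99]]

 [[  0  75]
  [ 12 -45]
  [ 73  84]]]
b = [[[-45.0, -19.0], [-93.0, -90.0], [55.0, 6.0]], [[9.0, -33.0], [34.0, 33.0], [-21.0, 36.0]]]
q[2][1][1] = -45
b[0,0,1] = -19.0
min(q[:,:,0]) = -96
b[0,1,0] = -93.0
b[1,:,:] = [[9.0, -33.0], [34.0, 33.0], [-21.0, 36.0]]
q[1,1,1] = -13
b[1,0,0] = 9.0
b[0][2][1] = 6.0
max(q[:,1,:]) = 97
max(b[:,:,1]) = 36.0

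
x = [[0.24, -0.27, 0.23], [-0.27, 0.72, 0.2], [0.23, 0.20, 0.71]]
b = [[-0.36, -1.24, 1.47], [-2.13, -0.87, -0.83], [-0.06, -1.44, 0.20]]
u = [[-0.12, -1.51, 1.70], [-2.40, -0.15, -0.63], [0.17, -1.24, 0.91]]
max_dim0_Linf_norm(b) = 2.13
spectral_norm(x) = 0.92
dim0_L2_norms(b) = [2.16, 2.09, 1.7]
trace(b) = -1.03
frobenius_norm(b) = 3.45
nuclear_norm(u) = 5.52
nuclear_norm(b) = 5.51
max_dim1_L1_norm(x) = 1.19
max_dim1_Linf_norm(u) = 2.4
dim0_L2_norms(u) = [2.41, 1.96, 2.03]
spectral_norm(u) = 2.82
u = b + x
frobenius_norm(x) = 1.19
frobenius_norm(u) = 3.71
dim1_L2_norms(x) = [0.43, 0.79, 0.77]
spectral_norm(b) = 2.63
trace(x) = 1.67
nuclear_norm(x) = 1.67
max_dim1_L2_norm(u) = 2.49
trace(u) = 0.64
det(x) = -0.00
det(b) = 4.33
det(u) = 2.08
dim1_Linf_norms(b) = [1.47, 2.13, 1.44]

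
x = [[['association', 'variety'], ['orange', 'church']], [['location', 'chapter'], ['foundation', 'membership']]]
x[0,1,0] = 'orange'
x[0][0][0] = 'association'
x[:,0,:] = [['association', 'variety'], ['location', 'chapter']]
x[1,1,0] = 'foundation'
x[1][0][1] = 'chapter'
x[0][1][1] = 'church'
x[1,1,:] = ['foundation', 'membership']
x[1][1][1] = 'membership'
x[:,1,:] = [['orange', 'church'], ['foundation', 'membership']]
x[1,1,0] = 'foundation'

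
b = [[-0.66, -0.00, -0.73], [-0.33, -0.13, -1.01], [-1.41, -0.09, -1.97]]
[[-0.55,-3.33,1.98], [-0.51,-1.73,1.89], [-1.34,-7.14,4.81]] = b @[[1.05, 4.52, -1.5], [2.82, -1.81, -0.14], [-0.20, 0.47, -1.36]]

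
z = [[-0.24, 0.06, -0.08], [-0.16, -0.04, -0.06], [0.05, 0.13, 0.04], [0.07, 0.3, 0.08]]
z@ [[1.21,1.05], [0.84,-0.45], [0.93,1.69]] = [[-0.31, -0.41], [-0.28, -0.25], [0.21, 0.06], [0.41, 0.07]]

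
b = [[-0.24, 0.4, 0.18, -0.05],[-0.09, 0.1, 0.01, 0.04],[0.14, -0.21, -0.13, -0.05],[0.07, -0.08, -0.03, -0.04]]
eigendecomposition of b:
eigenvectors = [[0.73+0.00j, (-0.68+0j), -0.68-0.00j, 0.72+0.00j], [(0.24+0j), (-0.34-0.29j), (-0.34+0.29j), (0.59+0j)], [(-0.59+0j), (0.02+0.48j), (0.02-0.48j), -0.27+0.00j], [(-0.25+0j), (0.12+0.32j), 0.12-0.32j, 0.25+0.00j]]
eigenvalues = [(-0.24+0j), (-0.04+0.07j), (-0.04-0.07j), 0j]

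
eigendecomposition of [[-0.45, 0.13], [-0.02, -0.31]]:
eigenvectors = [[-0.99, -0.74], [-0.17, -0.67]]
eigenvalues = [-0.43, -0.33]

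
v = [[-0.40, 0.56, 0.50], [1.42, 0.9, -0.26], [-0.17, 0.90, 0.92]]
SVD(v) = [[0.05, -0.55, -0.83], [0.96, 0.26, -0.12], [0.28, -0.79, 0.54]] @ diag([1.7265565978719242, 1.5154565455869837, 0.15904016091067633]) @ [[0.75, 0.66, 0.02], [0.48, -0.52, -0.71], [0.46, -0.54, 0.71]]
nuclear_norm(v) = 3.40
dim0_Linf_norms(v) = [1.42, 0.9, 0.92]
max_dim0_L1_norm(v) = 2.36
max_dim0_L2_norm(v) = 1.49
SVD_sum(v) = [[0.06,0.05,0.0], [1.24,1.09,0.03], [0.36,0.32,0.01]] + [[-0.40, 0.44, 0.59], [0.19, -0.20, -0.28], [-0.57, 0.63, 0.85]] + [[-0.06, 0.07, -0.09], [-0.01, 0.01, -0.01], [0.04, -0.05, 0.06]]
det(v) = -0.42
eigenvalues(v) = [-0.56, 1.48, 0.5]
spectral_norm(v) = 1.73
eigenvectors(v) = [[-0.68, 0.36, 0.27], [0.59, 0.54, -0.37], [-0.43, 0.76, 0.89]]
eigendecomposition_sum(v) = [[-0.62,0.1,0.23], [0.53,-0.08,-0.19], [-0.4,0.06,0.14]] + [[0.41,  0.56,  0.11],  [0.62,  0.84,  0.16],  [0.87,  1.18,  0.23]] + [[-0.19, -0.1, 0.16], [0.26, 0.14, -0.23], [-0.64, -0.34, 0.55]]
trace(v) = 1.42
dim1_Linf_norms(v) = [0.56, 1.42, 0.92]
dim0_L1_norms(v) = [1.99, 2.36, 1.68]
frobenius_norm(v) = 2.30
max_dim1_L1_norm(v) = 2.58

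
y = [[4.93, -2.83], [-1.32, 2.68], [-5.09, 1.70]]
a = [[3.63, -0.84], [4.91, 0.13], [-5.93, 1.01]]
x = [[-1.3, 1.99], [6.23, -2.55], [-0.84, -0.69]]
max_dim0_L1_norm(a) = 14.47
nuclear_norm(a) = 9.44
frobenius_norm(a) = 8.61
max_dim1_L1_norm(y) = 7.76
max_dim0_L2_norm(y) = 7.21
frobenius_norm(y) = 8.37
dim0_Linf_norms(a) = [5.93, 1.01]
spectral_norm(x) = 7.04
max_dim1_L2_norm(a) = 6.02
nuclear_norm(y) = 10.10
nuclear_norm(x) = 8.66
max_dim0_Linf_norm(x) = 6.23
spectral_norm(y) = 8.13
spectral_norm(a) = 8.57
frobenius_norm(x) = 7.22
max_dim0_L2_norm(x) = 6.42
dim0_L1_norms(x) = [8.37, 5.23]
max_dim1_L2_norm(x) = 6.73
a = x + y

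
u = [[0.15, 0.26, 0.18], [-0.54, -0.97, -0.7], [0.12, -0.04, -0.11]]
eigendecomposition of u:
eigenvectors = [[0.26+0.00j, 0.29+0.09j, 0.29-0.09j], [-0.96+0.00j, -0.67-0.04j, (-0.67+0.04j)], [-0.09+0.00j, (0.68+0j), (0.68-0j)]]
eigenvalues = [(-0.89+0j), (-0.02+0.02j), (-0.02-0.02j)]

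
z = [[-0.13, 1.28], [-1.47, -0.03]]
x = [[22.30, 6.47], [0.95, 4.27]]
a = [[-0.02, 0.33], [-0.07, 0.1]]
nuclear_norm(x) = 27.14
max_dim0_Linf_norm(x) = 22.3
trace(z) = -0.16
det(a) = 0.02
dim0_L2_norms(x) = [22.32, 7.75]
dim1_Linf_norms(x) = [22.3, 4.27]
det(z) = 1.89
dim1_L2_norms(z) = [1.29, 1.47]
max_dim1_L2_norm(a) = 0.33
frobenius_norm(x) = 23.63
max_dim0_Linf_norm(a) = 0.33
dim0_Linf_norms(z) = [1.47, 1.28]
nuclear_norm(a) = 0.41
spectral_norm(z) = 1.48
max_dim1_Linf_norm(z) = 1.47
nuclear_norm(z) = 2.75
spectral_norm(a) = 0.35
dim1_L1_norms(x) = [28.77, 5.22]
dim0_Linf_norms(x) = [22.3, 6.47]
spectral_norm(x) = 23.32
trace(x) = 26.57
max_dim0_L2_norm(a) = 0.34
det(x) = 89.07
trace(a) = 0.08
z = a @ x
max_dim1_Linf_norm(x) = 22.3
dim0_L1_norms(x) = [23.25, 10.74]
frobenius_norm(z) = 1.95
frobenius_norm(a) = 0.35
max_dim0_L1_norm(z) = 1.6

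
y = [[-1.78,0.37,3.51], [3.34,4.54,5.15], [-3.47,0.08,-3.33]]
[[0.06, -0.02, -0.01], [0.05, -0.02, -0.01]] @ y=[[-0.14,-0.07,0.14],[-0.12,-0.07,0.11]]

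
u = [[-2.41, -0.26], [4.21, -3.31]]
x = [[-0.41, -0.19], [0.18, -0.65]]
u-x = [[-2.00, -0.07], [4.03, -2.66]]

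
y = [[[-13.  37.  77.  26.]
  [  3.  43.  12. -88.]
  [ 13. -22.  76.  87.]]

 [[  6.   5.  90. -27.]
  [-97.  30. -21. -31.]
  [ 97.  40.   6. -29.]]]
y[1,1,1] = 30.0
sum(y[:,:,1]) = 133.0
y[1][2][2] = 6.0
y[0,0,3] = 26.0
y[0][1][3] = -88.0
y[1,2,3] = -29.0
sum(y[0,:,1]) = 58.0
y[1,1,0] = -97.0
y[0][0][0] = -13.0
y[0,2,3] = 87.0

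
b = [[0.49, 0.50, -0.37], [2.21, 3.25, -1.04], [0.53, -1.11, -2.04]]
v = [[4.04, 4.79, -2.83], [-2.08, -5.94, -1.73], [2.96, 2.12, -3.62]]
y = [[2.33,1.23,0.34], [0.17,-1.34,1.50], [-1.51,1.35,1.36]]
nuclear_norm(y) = 7.07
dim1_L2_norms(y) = [2.66, 2.02, 2.44]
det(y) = -12.64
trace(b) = 1.70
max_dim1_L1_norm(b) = 6.5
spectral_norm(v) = 9.65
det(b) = -0.29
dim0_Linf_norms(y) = [2.33, 1.35, 1.5]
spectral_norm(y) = 2.85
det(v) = 3.81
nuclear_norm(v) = 14.54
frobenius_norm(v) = 10.78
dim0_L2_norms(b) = [2.32, 3.47, 2.32]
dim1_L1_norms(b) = [1.36, 6.5, 3.68]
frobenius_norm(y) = 4.13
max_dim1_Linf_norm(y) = 2.33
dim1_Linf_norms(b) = [0.5, 3.25, 2.04]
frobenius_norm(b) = 4.78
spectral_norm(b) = 4.14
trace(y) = 2.35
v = y @ b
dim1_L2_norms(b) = [0.79, 4.07, 2.38]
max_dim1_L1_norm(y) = 4.22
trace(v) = -5.52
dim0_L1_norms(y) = [4.01, 3.92, 3.2]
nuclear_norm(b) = 6.56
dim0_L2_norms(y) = [2.78, 2.27, 2.05]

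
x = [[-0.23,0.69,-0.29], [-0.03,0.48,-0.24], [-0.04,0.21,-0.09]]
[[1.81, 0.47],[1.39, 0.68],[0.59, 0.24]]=x@[[1.36, 3.56], [3.57, 3.13], [1.18, 3.00]]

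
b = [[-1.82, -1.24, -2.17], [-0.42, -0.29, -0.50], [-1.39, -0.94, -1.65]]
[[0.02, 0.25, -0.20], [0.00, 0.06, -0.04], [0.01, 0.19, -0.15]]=b@ [[-0.01, -0.01, 0.06], [0.0, -0.01, -0.07], [0.0, -0.1, 0.08]]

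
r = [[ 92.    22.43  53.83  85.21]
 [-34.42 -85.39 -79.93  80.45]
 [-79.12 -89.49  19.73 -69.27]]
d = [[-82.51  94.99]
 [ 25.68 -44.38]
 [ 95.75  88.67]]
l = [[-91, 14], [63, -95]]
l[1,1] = -95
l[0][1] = 14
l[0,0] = -91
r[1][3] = 80.45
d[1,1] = -44.38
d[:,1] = [94.99, -44.38, 88.67]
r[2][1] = -89.49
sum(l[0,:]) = -77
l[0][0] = -91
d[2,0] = 95.75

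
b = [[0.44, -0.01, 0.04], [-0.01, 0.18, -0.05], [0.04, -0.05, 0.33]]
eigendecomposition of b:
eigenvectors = [[0.94, -0.35, -0.01],[-0.1, -0.28, 0.96],[0.34, 0.9, 0.29]]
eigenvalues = [0.46, 0.33, 0.16]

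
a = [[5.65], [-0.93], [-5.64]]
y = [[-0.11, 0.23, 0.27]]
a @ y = [[-0.62, 1.3, 1.53], [0.1, -0.21, -0.25], [0.62, -1.3, -1.52]]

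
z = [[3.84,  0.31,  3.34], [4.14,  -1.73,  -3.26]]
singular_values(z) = [5.78, 4.83]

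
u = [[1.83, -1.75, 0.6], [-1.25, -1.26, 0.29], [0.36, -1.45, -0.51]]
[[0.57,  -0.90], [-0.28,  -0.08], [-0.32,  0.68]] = u @ [[0.24, -0.15], [0.1, -0.07], [0.51, -1.24]]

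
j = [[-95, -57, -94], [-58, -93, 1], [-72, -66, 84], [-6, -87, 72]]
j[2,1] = -66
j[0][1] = -57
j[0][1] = -57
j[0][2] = -94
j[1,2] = 1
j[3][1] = -87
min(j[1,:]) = -93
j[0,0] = -95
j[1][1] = -93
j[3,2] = 72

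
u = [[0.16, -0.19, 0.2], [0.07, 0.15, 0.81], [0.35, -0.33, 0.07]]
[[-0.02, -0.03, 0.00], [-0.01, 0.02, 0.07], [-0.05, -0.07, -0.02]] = u @ [[-0.19, -0.15, -0.06], [-0.04, 0.07, 0.02], [0.01, 0.02, 0.09]]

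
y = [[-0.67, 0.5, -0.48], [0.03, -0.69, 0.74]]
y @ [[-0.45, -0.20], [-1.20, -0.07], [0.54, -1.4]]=[[-0.56, 0.77], [1.21, -0.99]]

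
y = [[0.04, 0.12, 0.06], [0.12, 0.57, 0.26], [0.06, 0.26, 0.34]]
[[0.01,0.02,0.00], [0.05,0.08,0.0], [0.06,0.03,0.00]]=y @ [[0.01, 0.02, 0.18],  [0.03, 0.14, -0.04],  [0.14, -0.02, 0.01]]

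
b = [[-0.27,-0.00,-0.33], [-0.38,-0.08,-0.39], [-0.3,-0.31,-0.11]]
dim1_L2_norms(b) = [0.43, 0.55, 0.45]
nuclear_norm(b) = 1.07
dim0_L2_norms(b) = [0.55, 0.32, 0.52]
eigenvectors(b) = [[0.46, 0.69, -0.52], [0.66, -0.45, -0.35], [0.59, -0.57, 0.78]]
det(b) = -0.00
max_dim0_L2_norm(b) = 0.55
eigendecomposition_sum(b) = [[-0.25, -0.11, -0.22],[-0.37, -0.16, -0.31],[-0.33, -0.14, -0.28]] + [[0.0, -0.0, 0.0], [-0.0, 0.0, -0.00], [-0.0, 0.0, -0.0]] + [[-0.02, 0.11, -0.11], [-0.01, 0.08, -0.08], [0.03, -0.17, 0.17]]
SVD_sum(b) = [[-0.29,  -0.11,  -0.26],[-0.39,  -0.14,  -0.35],[-0.26,  -0.1,  -0.24]] + [[0.02, 0.11, -0.07], [0.01, 0.06, -0.04], [-0.04, -0.21, 0.13]] + [[0.00, -0.00, -0.00], [-0.0, 0.0, 0.0], [0.0, -0.00, -0.0]]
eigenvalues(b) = [-0.69, 0.0, 0.23]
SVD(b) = [[-0.53, -0.44, -0.73], [-0.71, -0.25, 0.66], [-0.48, 0.86, -0.18]] @ diag([0.7731912632715713, 0.29166074408194664, 0.003046434321796312]) @ [[0.71, 0.26, 0.65],[-0.15, -0.85, 0.51],[-0.68, 0.46, 0.57]]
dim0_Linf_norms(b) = [0.38, 0.31, 0.39]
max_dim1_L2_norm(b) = 0.55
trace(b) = -0.46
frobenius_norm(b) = 0.83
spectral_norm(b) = 0.77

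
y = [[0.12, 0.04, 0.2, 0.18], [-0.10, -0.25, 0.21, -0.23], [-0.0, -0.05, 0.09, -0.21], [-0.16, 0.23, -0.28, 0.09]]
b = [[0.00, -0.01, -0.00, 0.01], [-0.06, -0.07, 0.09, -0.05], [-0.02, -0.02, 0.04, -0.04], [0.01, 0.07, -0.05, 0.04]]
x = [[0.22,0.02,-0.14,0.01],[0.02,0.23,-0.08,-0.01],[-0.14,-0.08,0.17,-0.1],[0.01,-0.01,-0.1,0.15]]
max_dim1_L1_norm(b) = 0.27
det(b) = -0.00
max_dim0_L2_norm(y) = 0.41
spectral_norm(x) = 0.39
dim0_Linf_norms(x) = [0.22, 0.23, 0.17, 0.15]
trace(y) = 0.05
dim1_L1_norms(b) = [0.02, 0.27, 0.12, 0.17]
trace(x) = 0.77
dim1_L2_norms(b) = [0.01, 0.14, 0.06, 0.1]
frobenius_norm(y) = 0.69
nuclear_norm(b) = 0.23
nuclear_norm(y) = 1.15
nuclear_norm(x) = 0.77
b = y @ x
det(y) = -0.00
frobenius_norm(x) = 0.48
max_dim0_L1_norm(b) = 0.18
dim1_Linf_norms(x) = [0.22, 0.23, 0.17, 0.15]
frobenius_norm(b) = 0.18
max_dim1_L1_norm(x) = 0.49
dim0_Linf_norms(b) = [0.06, 0.07, 0.09, 0.05]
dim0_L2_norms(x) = [0.26, 0.24, 0.25, 0.18]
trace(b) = 0.01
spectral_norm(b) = 0.18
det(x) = -0.00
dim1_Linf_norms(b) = [0.01, 0.09, 0.04, 0.07]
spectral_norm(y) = 0.57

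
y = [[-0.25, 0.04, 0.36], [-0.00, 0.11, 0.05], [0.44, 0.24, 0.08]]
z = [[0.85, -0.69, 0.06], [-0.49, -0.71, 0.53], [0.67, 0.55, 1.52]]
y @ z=[[0.01, 0.34, 0.55],[-0.02, -0.05, 0.13],[0.31, -0.43, 0.28]]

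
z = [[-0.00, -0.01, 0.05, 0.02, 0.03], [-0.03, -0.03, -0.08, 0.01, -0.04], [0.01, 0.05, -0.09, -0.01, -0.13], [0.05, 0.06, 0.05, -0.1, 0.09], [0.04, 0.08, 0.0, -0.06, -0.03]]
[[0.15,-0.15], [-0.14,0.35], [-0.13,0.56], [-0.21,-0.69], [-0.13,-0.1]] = z @ [[-0.12, -0.89],[1.44, -1.37],[1.59, -1.32],[3.84, 1.29],[0.17, -4.1]]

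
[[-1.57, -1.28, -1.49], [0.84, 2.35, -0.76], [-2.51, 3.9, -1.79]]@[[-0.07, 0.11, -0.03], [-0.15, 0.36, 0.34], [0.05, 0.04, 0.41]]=[[0.23, -0.69, -1.00], [-0.45, 0.91, 0.46], [-0.50, 1.06, 0.67]]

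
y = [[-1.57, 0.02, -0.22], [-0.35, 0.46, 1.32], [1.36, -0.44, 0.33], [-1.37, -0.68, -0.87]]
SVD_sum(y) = [[-1.43,-0.13,-0.55], [0.17,0.02,0.06], [1.25,0.11,0.48], [-1.53,-0.14,-0.58]] + [[-0.13, 0.18, 0.31], [-0.49, 0.65, 1.15], [0.15, -0.19, -0.34], [0.19, -0.25, -0.44]] + [[-0.0, -0.03, 0.02],[-0.02, -0.21, 0.11],[-0.04, -0.36, 0.19],[-0.03, -0.29, 0.15]]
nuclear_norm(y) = 4.82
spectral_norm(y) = 2.63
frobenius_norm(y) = 3.14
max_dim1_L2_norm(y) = 1.76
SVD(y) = [[-0.59, -0.24, -0.06], [0.07, -0.87, -0.41], [0.51, 0.26, -0.71], [-0.62, 0.34, -0.57]] @ diag([2.6280604388976565, 1.6118161624753053, 0.5777949358418046]) @ [[0.93, 0.08, 0.35], [0.35, -0.46, -0.81], [0.10, 0.88, -0.46]]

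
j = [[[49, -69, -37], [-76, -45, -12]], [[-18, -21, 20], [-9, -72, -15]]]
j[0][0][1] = -69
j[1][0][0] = -18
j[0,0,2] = -37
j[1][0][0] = -18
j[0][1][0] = -76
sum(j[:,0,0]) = 31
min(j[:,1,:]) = -76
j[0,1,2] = -12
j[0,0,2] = -37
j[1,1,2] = -15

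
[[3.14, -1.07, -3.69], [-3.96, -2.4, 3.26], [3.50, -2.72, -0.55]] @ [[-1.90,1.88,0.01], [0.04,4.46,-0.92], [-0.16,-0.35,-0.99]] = [[-5.42,2.42,4.67], [6.91,-19.29,-1.06], [-6.67,-5.36,3.08]]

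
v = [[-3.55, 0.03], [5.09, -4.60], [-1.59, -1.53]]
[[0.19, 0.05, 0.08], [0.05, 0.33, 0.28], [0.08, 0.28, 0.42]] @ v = [[-0.55, -0.35], [1.06, -1.94], [0.47, -1.93]]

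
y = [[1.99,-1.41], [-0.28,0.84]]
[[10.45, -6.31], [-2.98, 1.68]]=y @ [[3.58,-2.30], [-2.36,1.23]]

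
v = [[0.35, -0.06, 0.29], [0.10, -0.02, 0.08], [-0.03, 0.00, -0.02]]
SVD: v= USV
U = [[-0.96,0.00,-0.28], [-0.27,0.26,0.93], [0.07,0.97,-0.25]]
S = [0.48, 0.01, 0.0]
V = [[-0.76, 0.13, -0.63],[-0.4, -0.86, 0.31],[0.50, -0.49, -0.71]]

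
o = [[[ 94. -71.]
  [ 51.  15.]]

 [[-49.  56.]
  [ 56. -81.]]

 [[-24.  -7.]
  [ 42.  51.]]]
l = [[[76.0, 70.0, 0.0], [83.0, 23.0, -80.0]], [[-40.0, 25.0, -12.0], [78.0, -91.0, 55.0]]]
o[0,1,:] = [51.0, 15.0]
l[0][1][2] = -80.0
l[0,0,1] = 70.0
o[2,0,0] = -24.0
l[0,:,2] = [0.0, -80.0]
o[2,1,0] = 42.0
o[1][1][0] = 56.0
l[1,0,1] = 25.0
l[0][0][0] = 76.0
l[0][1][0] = 83.0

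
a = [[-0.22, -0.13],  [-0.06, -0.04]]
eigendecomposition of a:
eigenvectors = [[-0.96, 0.52],[-0.27, -0.86]]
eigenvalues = [-0.26, -0.0]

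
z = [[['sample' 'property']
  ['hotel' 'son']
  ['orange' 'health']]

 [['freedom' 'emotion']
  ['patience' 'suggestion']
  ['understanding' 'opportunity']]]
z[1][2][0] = 'understanding'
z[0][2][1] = 'health'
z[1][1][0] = 'patience'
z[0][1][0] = 'hotel'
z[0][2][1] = 'health'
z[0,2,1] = 'health'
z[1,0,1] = 'emotion'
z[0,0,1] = 'property'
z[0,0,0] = 'sample'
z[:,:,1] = [['property', 'son', 'health'], ['emotion', 'suggestion', 'opportunity']]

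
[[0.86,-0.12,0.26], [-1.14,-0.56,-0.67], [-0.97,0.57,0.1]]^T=[[0.86, -1.14, -0.97], [-0.12, -0.56, 0.57], [0.26, -0.67, 0.10]]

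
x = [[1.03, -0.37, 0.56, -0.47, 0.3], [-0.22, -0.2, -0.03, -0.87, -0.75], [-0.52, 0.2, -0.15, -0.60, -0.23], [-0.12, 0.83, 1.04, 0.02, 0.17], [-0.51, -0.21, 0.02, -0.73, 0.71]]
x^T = [[1.03, -0.22, -0.52, -0.12, -0.51], [-0.37, -0.20, 0.20, 0.83, -0.21], [0.56, -0.03, -0.15, 1.04, 0.02], [-0.47, -0.87, -0.6, 0.02, -0.73], [0.3, -0.75, -0.23, 0.17, 0.71]]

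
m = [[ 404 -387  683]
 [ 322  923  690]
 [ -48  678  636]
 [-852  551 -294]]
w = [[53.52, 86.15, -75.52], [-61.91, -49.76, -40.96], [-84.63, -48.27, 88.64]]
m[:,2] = [683, 690, 636, -294]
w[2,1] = -48.27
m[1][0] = 322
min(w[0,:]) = -75.52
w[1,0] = -61.91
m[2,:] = [-48, 678, 636]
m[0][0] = 404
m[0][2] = 683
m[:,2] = [683, 690, 636, -294]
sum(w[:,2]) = -27.83999999999999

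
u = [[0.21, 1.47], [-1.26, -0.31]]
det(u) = 1.79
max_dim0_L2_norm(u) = 1.5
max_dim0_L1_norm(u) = 1.78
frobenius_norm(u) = 1.97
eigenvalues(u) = [(-0.05+1.34j), (-0.05-1.34j)]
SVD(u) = [[0.82, -0.57], [-0.57, -0.82]] @ diag([1.646316941798466, 1.0855139460860677]) @ [[0.54, 0.84], [0.84, -0.54]]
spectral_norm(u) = 1.65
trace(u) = -0.10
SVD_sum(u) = [[0.73,1.13],[-0.51,-0.79]] + [[-0.52, 0.34], [-0.75, 0.48]]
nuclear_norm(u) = 2.73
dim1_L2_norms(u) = [1.48, 1.3]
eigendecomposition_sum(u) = [[0.11+0.67j, (0.74+0.03j)], [(-0.63-0.02j), -0.16+0.66j]] + [[0.11-0.67j, 0.74-0.03j], [-0.63+0.02j, -0.16-0.66j]]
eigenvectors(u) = [[0.73+0.00j, 0.73-0.00j],[-0.13+0.67j, -0.13-0.67j]]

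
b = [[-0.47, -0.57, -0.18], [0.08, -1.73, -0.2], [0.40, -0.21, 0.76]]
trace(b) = -1.44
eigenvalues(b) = [0.73, -0.48, -1.69]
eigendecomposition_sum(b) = [[-0.03, 0.01, -0.08], [-0.02, 0.01, -0.06], [0.24, -0.12, 0.75]] + [[-0.52, 0.24, -0.04], [-0.06, 0.03, -0.00], [0.16, -0.07, 0.01]] + [[0.07, -0.83, -0.06], [0.16, -1.77, -0.13], [0.00, -0.02, -0.0]]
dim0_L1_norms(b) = [0.95, 2.51, 1.14]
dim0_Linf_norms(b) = [0.47, 1.73, 0.76]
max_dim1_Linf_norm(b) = 1.73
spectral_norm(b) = 1.84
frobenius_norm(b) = 2.10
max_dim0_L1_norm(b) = 2.51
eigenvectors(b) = [[0.11,-0.95,-0.42], [0.08,-0.11,-0.91], [-0.99,0.29,-0.01]]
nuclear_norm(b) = 3.13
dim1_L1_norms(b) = [1.22, 2.01, 1.37]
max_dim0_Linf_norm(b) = 1.73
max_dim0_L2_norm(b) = 1.83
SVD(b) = [[0.33, 0.38, -0.86],[0.94, -0.07, 0.32],[0.06, -0.92, -0.39]] @ diag([1.842486726448017, 0.9413846513820386, 0.34385694846140635]) @ [[-0.03, -0.99, -0.11], [-0.59, 0.1, -0.8], [0.81, 0.04, -0.59]]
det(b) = 0.60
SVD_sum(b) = [[-0.02, -0.6, -0.07],  [-0.05, -1.73, -0.19],  [-0.0, -0.11, -0.01]] + [[-0.21, 0.04, -0.29],  [0.04, -0.01, 0.05],  [0.51, -0.09, 0.69]] + [[-0.24,-0.01,0.17], [0.09,0.0,-0.07], [-0.11,-0.01,0.08]]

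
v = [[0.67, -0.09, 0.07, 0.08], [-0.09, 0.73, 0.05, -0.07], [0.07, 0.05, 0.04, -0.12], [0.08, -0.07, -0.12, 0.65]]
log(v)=[[-0.49, -0.16, 0.65, 0.22], [-0.16, -0.35, 0.34, -0.04], [0.65, 0.34, -5.33, -0.96], [0.22, -0.04, -0.96, -0.59]]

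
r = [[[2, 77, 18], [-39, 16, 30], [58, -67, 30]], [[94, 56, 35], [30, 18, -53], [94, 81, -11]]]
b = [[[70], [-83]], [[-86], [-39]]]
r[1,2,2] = -11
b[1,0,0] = -86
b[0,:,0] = [70, -83]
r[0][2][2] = 30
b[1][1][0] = -39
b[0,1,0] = -83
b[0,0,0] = 70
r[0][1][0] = -39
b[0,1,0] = -83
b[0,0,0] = 70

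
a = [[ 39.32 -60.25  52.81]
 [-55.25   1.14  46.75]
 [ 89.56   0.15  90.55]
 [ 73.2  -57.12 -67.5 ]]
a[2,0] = 89.56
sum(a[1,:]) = -7.359999999999999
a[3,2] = -67.5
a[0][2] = 52.81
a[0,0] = 39.32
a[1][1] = 1.14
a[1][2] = 46.75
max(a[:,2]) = 90.55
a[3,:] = [73.2, -57.12, -67.5]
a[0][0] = 39.32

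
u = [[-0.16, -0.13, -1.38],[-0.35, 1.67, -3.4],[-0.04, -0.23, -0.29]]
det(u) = -0.005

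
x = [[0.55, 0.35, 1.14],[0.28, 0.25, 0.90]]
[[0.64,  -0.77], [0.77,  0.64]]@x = [[0.14, 0.03, 0.04],  [0.60, 0.43, 1.45]]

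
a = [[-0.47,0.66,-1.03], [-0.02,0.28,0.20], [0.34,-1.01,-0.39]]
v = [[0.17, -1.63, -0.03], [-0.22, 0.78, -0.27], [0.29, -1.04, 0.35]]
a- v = [[-0.64, 2.29, -1.0], [0.2, -0.5, 0.47], [0.05, 0.03, -0.74]]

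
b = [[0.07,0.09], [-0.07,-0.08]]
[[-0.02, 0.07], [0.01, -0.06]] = b@[[0.10, -0.44], [-0.25, 1.1]]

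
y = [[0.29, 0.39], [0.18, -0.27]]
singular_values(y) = [0.51, 0.29]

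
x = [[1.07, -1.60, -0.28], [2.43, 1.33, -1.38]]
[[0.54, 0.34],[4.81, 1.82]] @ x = [[1.40, -0.41, -0.62], [9.57, -5.28, -3.86]]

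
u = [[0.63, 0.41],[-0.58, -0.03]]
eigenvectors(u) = [[-0.44-0.47j, -0.44+0.47j], [0.77+0.00j, (0.77-0j)]]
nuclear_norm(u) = 1.16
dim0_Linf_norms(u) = [0.63, 0.41]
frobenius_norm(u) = 0.95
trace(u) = 0.60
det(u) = 0.22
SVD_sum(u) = [[0.68, 0.28],[-0.51, -0.21]] + [[-0.05,  0.13], [-0.07,  0.18]]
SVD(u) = [[-0.80,0.60], [0.6,0.8]] @ diag([0.9195846256750169, 0.2380422572194673]) @ [[-0.93, -0.38], [-0.38, 0.93]]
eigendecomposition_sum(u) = [[0.31+0.04j, (0.2-0.17j)], [-0.29+0.24j, (-0.01+0.32j)]] + [[(0.31-0.04j), (0.2+0.17j)], [-0.29-0.24j, (-0.01-0.32j)]]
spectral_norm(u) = 0.92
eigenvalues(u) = [(0.3+0.36j), (0.3-0.36j)]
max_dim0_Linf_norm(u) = 0.63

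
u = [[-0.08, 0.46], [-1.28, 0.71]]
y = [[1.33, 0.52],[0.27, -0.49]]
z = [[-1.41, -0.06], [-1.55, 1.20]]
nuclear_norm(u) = 1.85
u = y + z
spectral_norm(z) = 2.29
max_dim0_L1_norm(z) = 2.96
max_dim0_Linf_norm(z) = 1.55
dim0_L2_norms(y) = [1.36, 0.71]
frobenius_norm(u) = 1.54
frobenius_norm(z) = 2.42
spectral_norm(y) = 1.43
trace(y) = 0.84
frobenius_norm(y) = 1.53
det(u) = 0.53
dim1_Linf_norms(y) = [1.33, 0.49]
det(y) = -0.79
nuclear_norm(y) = 1.98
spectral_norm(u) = 1.49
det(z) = -1.78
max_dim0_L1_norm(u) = 1.36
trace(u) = 0.63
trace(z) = -0.21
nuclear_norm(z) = 3.07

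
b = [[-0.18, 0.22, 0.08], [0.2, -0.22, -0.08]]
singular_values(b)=[0.43, 0.01]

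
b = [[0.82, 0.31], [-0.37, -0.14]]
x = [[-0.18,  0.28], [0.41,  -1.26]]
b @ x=[[-0.02, -0.16], [0.01, 0.07]]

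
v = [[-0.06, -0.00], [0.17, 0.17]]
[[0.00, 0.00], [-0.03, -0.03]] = v @ [[-0.01, -0.01], [-0.16, -0.18]]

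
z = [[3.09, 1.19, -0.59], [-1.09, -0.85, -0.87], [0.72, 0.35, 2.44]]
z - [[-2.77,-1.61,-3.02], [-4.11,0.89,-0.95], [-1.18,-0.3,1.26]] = [[5.86, 2.80, 2.43],[3.02, -1.74, 0.08],[1.90, 0.65, 1.18]]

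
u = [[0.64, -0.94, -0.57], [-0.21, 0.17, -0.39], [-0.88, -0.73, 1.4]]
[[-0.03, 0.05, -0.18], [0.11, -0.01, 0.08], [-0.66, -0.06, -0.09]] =u@ [[0.14, 0.06, -0.14],[0.27, -0.01, 0.14],[-0.24, -0.01, -0.08]]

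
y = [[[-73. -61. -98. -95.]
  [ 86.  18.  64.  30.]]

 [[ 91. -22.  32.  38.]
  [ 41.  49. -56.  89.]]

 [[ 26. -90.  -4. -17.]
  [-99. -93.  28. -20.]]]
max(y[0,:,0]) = 86.0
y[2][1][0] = -99.0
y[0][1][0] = 86.0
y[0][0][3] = -95.0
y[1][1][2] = -56.0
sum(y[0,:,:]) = -129.0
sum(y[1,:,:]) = 262.0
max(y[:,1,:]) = 89.0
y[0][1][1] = 18.0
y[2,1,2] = 28.0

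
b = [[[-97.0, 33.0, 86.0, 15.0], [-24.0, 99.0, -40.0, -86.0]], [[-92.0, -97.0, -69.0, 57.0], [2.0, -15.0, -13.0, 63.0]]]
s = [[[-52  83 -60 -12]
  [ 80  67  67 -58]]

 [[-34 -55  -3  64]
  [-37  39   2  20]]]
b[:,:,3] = [[15.0, -86.0], [57.0, 63.0]]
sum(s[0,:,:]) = 115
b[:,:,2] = [[86.0, -40.0], [-69.0, -13.0]]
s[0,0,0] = -52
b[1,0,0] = -92.0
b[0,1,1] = 99.0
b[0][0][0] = -97.0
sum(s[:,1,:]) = 180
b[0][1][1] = 99.0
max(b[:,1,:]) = 99.0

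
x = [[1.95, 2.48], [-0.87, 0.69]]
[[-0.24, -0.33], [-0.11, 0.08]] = x@[[0.03,-0.12], [-0.12,-0.04]]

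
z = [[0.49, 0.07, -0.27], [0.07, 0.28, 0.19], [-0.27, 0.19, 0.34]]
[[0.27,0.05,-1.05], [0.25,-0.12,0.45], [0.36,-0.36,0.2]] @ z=[[0.42, -0.17, -0.42], [-0.01, 0.07, 0.06], [0.10, -0.04, -0.1]]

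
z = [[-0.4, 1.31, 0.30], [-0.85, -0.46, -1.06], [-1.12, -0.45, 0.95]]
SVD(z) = [[-0.67, -0.20, -0.72], [0.74, -0.09, -0.67], [0.07, -0.98, 0.21]] @ diag([1.6110005818596378, 1.5501672383530567, 1.1768001777637387]) @ [[-0.27, -0.77, -0.57],  [0.81, 0.14, -0.58],  [0.53, -0.62, 0.59]]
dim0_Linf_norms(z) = [1.12, 1.31, 1.06]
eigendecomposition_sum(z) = [[-0.24+0.65j,  0.60+0.24j,  (0.25+0.24j)], [-0.52-0.37j,  -0.36+0.48j,  -0.28+0.16j], [-0.36+0.06j,  (0.04+0.34j),  (-0.05+0.18j)]] + [[(-0.24-0.65j), (0.6-0.24j), (0.25-0.24j)], [(-0.52+0.37j), -0.36-0.48j, (-0.28-0.16j)], [(-0.36-0.06j), 0.04-0.34j, (-0.05-0.18j)]] + [[0.08+0.00j,(0.1-0j),(-0.2-0j)], [0.19+0.00j,0.26-0.00j,(-0.51-0j)], [(-0.4-0j),(-0.54+0j),(1.04+0j)]]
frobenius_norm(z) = 2.53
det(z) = 2.94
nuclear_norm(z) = 4.34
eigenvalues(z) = [(-0.65+1.31j), (-0.65-1.31j), (1.38+0j)]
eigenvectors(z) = [[(-0.68+0j), (-0.68-0j), (-0.17+0j)],[0.17-0.61j, 0.17+0.61j, -0.43+0.00j],[(-0.17-0.32j), -0.17+0.32j, (0.89+0j)]]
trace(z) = 0.09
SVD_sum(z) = [[0.30, 0.83, 0.61], [-0.33, -0.92, -0.68], [-0.03, -0.09, -0.07]] + [[-0.25, -0.04, 0.18], [-0.11, -0.02, 0.08], [-1.22, -0.21, 0.87]] + [[-0.44, 0.52, -0.49], [-0.41, 0.48, -0.46], [0.13, -0.15, 0.14]]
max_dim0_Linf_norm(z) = 1.31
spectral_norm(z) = 1.61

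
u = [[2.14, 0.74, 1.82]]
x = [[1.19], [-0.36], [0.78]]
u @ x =[[3.70]]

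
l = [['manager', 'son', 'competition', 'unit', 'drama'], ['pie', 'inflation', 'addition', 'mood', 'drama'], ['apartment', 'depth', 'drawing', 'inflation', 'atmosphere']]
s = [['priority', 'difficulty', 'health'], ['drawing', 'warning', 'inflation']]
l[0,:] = ['manager', 'son', 'competition', 'unit', 'drama']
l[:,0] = ['manager', 'pie', 'apartment']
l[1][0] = 'pie'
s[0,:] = ['priority', 'difficulty', 'health']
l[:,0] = ['manager', 'pie', 'apartment']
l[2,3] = 'inflation'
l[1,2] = 'addition'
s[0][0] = 'priority'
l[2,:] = ['apartment', 'depth', 'drawing', 'inflation', 'atmosphere']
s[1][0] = 'drawing'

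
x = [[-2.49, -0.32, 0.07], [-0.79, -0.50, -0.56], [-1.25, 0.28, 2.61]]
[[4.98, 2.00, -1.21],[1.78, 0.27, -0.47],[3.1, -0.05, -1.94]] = x @ [[-1.84,-1.08,0.3], [-1.14,2.00,1.30], [0.43,-0.75,-0.74]]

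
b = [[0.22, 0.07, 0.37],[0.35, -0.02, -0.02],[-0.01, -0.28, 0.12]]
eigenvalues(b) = [(-0.27+0j), (0.29+0.26j), (0.29-0.26j)]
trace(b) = 0.32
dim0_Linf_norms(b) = [0.35, 0.28, 0.37]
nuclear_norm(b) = 1.07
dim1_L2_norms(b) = [0.44, 0.35, 0.3]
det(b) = -0.04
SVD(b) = [[-0.85, 0.2, -0.49], [-0.52, -0.54, 0.67], [-0.13, 0.82, 0.56]] @ diag([0.4850462791373679, 0.3139764499262586, 0.26934902262064736]) @ [[-0.75, -0.02, -0.66], [-0.49, -0.65, 0.58], [0.44, -0.76, -0.48]]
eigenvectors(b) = [[-0.48+0.00j,(0.65+0j),(0.65-0j)],  [(0.72+0j),(0.42-0.37j),0.42+0.37j],  [0.50+0.00j,(0.05+0.52j),(0.05-0.52j)]]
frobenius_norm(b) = 0.64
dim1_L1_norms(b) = [0.66, 0.39, 0.41]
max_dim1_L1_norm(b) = 0.66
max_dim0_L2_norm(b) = 0.41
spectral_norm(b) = 0.49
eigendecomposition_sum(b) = [[(-0.06-0j), (0.09-0j), 0.07-0.00j],[0.10+0.00j, -0.14+0.00j, (-0.1+0j)],[(0.07+0j), (-0.1+0j), -0.07+0.00j]] + [[0.14+0.06j, -0.01+0.11j, 0.15-0.10j], [(0.13-0.04j), 0.06+0.08j, 0.04-0.15j], [-0.04+0.12j, (-0.09+0j), (0.09+0.11j)]] + [[(0.14-0.06j),-0.01-0.11j,(0.15+0.1j)], [(0.13+0.04j),0.06-0.08j,0.04+0.15j], [-0.04-0.12j,-0.09-0.00j,0.09-0.11j]]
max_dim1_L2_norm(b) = 0.44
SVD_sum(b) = [[0.31, 0.01, 0.27], [0.19, 0.01, 0.16], [0.05, 0.0, 0.04]] + [[-0.03, -0.04, 0.04], [0.08, 0.11, -0.1], [-0.13, -0.17, 0.15]] + [[-0.06, 0.10, 0.06], [0.08, -0.14, -0.09], [0.07, -0.11, -0.07]]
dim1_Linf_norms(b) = [0.37, 0.35, 0.28]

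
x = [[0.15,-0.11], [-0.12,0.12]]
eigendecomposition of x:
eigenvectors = [[0.74,0.64], [-0.68,0.77]]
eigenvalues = [0.25, 0.02]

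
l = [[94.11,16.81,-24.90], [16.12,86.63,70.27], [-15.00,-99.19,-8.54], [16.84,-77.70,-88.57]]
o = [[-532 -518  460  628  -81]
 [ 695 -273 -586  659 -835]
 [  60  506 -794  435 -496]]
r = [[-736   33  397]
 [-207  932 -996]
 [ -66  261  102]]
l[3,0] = 16.84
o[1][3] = 659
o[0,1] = -518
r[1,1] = 932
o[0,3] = 628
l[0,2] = -24.9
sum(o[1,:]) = -340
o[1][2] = -586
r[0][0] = -736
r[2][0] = -66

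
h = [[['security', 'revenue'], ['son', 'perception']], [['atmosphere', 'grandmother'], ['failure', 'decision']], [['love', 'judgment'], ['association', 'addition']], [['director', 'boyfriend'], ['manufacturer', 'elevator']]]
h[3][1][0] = 'manufacturer'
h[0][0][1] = 'revenue'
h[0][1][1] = 'perception'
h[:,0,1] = ['revenue', 'grandmother', 'judgment', 'boyfriend']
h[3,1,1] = 'elevator'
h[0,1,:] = ['son', 'perception']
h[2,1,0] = 'association'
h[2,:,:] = [['love', 'judgment'], ['association', 'addition']]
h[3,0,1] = 'boyfriend'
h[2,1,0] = 'association'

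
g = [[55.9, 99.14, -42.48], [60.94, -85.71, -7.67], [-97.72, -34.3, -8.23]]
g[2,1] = -34.3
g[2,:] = [-97.72, -34.3, -8.23]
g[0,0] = 55.9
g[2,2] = -8.23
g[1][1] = -85.71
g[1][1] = -85.71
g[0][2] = -42.48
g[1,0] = 60.94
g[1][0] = 60.94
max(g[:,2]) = -7.67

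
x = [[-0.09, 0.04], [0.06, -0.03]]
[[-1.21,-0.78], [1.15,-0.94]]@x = [[0.06, -0.02], [-0.16, 0.07]]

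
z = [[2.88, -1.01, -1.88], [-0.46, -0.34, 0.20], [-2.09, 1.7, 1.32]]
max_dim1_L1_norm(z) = 5.77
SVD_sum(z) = [[2.75, -1.41, -1.77], [-0.25, 0.13, 0.16], [-2.27, 1.17, 1.46]] + [[0.15, 0.4, -0.08], [-0.18, -0.47, 0.10], [0.20, 0.53, -0.11]] + [[-0.02, 0.00, -0.03], [-0.04, 0.00, -0.06], [-0.02, 0.0, -0.03]]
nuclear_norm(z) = 5.60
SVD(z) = [[-0.77, 0.49, 0.41], [0.07, -0.58, 0.82], [0.64, 0.65, 0.41]] @ diag([4.6285105466965595, 0.8868468840452256, 0.08362250521241878]) @ [[-0.77, 0.4, 0.50], [0.35, 0.92, -0.19], [-0.53, 0.02, -0.85]]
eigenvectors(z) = [[-0.80+0.00j, 0.42+0.02j, 0.42-0.02j],[0.10+0.00j, (-0.29+0.04j), -0.29-0.04j],[0.59+0.00j, 0.86+0.00j, 0.86-0.00j]]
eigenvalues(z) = [(4.41+0j), (-0.28+0.04j), (-0.28-0.04j)]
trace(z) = 3.86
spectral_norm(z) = 4.63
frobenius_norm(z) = 4.71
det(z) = 0.34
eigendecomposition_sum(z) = [[2.88+0.00j,-1.27+0.00j,-1.83+0.00j], [-0.37-0.00j,0.16+0.00j,0.24+0.00j], [-2.15-0.00j,0.95+0.00j,(1.37+0j)]] + [[(-0+0.35j), (0.13+1.22j), -0.02+0.25j],[-0.05-0.24j, -0.25-0.83j, -0.02-0.18j],[(0.03+0.71j), (0.38+2.5j), -0.02+0.52j]] + [[(-0-0.35j), 0.13-1.22j, (-0.02-0.25j)], [(-0.05+0.24j), (-0.25+0.83j), (-0.02+0.18j)], [0.03-0.71j, (0.38-2.5j), (-0.02-0.52j)]]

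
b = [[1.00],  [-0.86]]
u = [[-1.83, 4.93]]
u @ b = [[-6.07]]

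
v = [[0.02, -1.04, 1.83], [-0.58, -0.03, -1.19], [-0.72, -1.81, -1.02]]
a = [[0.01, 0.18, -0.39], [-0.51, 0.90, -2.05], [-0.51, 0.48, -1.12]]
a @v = [[0.18, 0.69, 0.20], [0.94, 4.21, 0.09], [0.52, 2.54, -0.36]]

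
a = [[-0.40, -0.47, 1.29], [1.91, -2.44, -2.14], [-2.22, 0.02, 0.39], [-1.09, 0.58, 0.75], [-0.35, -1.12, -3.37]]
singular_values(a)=[5.12, 2.76, 1.51]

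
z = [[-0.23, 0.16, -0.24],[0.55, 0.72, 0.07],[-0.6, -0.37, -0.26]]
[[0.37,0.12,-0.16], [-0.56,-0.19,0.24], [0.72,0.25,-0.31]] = z @ [[-0.58, -0.20, 0.25], [-0.22, -0.08, 0.1], [-1.12, -0.38, 0.49]]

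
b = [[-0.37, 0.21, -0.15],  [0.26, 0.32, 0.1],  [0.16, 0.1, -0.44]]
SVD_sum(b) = [[-0.01, 0.10, -0.22], [-0.0, 0.01, -0.03], [-0.03, 0.18, -0.39]] + [[-0.31,  -0.07,  -0.01],[0.32,  0.08,  0.02],[0.15,  0.04,  0.01]] + [[-0.05, 0.18, 0.09], [-0.06, 0.23, 0.11], [0.03, -0.12, -0.06]]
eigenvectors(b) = [[0.23+0.00j, (0.73+0j), (0.73-0j)], [0.96+0.00j, -0.25+0.04j, -0.25-0.04j], [(0.16+0j), 0.00-0.64j, 0.64j]]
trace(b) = -0.49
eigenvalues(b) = [(0.4+0j), (-0.44+0.14j), (-0.44-0.14j)]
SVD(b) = [[0.49, -0.65, -0.58], [0.06, 0.69, -0.73], [0.87, 0.33, 0.38]] @ diag([0.49703921625105985, 0.48568465177654463, 0.3602255356540244]) @ [[-0.06, 0.42, -0.91], [0.97, 0.24, 0.05], [0.23, -0.88, -0.42]]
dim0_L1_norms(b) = [0.79, 0.63, 0.69]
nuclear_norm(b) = 1.34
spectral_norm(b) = 0.50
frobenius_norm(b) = 0.78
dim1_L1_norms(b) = [0.73, 0.68, 0.7]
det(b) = 0.09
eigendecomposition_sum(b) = [[0.03+0.00j, 0.09+0.00j, -0j], [(0.13+0j), 0.36+0.00j, (0.02-0j)], [0.02+0.00j, (0.06+0j), 0.00-0.00j]] + [[(-0.2+0.08j), (0.06+0.02j), -0.08-0.25j], [(0.07-0.04j), (-0.02-0j), 0.04+0.08j], [(0.07+0.18j), 0.02-0.05j, (-0.22+0.07j)]] + [[(-0.2-0.08j),(0.06-0.02j),-0.08+0.25j], [(0.07+0.04j),-0.02+0.00j,0.04-0.08j], [(0.07-0.18j),(0.02+0.05j),(-0.22-0.07j)]]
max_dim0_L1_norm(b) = 0.79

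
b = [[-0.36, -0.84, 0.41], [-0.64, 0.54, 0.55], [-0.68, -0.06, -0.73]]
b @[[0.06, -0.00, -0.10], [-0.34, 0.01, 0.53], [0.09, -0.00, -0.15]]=[[0.3, -0.01, -0.47], [-0.17, 0.01, 0.27], [-0.09, -0.00, 0.15]]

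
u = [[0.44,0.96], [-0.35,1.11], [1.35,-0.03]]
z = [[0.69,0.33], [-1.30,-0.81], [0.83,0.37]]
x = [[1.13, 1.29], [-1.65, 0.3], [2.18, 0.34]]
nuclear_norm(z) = 2.05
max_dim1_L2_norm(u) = 1.35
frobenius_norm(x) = 3.26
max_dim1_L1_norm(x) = 2.52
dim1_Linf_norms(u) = [0.96, 1.11, 1.35]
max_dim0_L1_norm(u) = 2.14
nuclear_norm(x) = 4.24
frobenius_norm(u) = 2.07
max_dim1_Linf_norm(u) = 1.35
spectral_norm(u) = 1.47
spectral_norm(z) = 1.93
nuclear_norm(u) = 2.93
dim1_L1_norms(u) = [1.4, 1.46, 1.38]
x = u + z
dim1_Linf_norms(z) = [0.69, 1.3, 0.83]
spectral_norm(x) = 3.02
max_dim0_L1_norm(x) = 4.96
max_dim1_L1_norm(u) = 1.46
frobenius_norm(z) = 1.94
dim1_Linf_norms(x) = [1.29, 1.65, 2.18]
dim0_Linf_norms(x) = [2.18, 1.29]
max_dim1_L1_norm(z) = 2.11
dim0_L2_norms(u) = [1.46, 1.47]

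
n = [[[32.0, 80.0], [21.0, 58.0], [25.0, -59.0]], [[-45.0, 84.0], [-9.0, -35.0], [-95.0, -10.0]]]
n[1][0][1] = 84.0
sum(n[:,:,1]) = 118.0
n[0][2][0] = 25.0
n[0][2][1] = -59.0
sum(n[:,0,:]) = 151.0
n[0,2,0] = 25.0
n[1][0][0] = -45.0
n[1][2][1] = -10.0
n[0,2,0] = 25.0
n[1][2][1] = -10.0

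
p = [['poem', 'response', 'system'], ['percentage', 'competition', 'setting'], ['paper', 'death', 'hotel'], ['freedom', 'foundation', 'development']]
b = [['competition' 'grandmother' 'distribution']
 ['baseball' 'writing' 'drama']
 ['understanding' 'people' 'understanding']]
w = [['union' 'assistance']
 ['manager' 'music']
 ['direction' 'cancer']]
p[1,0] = 'percentage'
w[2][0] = 'direction'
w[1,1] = 'music'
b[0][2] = 'distribution'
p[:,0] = ['poem', 'percentage', 'paper', 'freedom']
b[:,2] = ['distribution', 'drama', 'understanding']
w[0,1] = 'assistance'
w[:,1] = ['assistance', 'music', 'cancer']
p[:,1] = ['response', 'competition', 'death', 'foundation']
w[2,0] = 'direction'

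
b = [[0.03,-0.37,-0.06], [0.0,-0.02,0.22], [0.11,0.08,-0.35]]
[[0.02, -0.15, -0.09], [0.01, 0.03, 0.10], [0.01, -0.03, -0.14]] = b @ [[0.28, -0.05, 0.04], [-0.05, 0.37, 0.16], [0.04, 0.16, 0.46]]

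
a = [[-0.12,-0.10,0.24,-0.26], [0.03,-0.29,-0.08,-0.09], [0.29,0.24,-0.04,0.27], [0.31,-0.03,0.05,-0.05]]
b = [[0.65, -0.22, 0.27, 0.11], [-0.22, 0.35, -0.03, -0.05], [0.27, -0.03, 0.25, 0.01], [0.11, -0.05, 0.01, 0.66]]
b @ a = [[0.03, 0.06, 0.17, -0.08],[0.01, -0.09, -0.08, 0.02],[0.04, 0.04, 0.06, -0.00],[0.19, -0.01, 0.06, -0.05]]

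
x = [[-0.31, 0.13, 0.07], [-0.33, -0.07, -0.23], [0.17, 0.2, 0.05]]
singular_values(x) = [0.51, 0.28, 0.14]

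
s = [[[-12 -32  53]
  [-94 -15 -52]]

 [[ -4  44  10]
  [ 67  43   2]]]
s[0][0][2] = 53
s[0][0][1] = -32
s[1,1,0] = 67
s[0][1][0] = -94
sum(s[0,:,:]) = -152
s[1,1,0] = 67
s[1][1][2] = 2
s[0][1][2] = -52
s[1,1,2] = 2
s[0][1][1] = -15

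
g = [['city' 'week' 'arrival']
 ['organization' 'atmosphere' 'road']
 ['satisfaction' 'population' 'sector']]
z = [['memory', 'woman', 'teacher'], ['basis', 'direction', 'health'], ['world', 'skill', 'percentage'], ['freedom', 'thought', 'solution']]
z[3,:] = ['freedom', 'thought', 'solution']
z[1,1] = 'direction'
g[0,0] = 'city'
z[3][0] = 'freedom'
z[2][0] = 'world'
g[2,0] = 'satisfaction'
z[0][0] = 'memory'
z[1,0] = 'basis'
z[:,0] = ['memory', 'basis', 'world', 'freedom']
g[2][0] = 'satisfaction'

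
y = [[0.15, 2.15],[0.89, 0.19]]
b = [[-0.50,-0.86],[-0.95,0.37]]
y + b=[[-0.35, 1.29],[-0.06, 0.56]]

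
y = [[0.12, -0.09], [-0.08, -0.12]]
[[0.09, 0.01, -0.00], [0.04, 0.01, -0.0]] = y@[[0.29,0.03,-0.01], [-0.56,-0.07,0.02]]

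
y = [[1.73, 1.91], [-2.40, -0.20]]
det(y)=4.238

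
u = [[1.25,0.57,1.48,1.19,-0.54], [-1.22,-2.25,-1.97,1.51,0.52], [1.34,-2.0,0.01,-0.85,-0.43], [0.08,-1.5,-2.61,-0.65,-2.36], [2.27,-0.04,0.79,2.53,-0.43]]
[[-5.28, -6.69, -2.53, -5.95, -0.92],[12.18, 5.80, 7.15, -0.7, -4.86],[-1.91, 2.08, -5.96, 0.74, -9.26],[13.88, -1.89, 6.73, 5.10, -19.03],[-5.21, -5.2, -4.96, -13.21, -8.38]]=u @ [[-3.62, 0.67, -4.47, -3.2, -3.77], [-1.38, -0.95, -0.06, -0.92, 1.62], [-2.17, -2.16, -0.34, 0.73, 3.46], [1.32, -1.29, 1.64, -2.88, -0.44], [-3.09, 4.17, -3.04, -1.70, 3.20]]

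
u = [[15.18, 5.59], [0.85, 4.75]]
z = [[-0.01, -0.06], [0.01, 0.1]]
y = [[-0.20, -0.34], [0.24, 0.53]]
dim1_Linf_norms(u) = [15.18, 4.75]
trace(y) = 0.33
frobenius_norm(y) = 0.70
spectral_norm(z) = 0.12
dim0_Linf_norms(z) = [0.01, 0.1]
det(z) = -0.00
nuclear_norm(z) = 0.12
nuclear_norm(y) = 0.74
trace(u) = 19.93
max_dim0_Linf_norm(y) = 0.53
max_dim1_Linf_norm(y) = 0.53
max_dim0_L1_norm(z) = 0.16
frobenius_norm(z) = 0.12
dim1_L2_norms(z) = [0.06, 0.1]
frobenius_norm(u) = 16.88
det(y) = -0.02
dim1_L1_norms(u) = [20.77, 5.6]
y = z @ u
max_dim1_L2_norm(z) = 0.1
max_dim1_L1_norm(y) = 0.77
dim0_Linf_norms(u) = [15.18, 5.59]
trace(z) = 0.09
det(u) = 67.35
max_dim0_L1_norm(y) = 0.87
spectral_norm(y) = 0.70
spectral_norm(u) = 16.37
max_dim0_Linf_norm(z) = 0.1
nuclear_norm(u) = 20.49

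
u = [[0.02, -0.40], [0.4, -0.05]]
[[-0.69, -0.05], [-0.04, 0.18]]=u @ [[0.11, 0.47], [1.73, 0.16]]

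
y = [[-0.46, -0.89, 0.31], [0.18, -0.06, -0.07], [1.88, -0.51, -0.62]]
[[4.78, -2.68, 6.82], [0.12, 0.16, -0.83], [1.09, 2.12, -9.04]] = y@[[0.32,2.21,-5.66], [-4.52,2.34,-4.38], [2.93,1.36,1.02]]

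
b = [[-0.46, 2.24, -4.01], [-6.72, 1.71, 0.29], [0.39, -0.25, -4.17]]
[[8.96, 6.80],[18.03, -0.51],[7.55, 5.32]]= b @ [[-2.84, 0.21], [-0.27, 0.75], [-2.06, -1.30]]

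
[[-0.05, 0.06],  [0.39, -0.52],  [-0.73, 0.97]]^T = [[-0.05, 0.39, -0.73],[0.06, -0.52, 0.97]]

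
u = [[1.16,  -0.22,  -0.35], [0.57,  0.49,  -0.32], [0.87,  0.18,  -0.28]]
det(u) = 0.047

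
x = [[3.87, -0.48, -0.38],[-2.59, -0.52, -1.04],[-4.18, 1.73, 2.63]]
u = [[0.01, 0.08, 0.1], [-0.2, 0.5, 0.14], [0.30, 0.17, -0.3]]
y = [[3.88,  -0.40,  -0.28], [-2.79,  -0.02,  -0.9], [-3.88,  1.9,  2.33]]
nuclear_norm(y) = 9.16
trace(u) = 0.21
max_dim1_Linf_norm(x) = 4.18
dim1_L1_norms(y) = [4.56, 3.71, 8.11]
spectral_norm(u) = 0.57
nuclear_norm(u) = 1.11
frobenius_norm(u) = 0.73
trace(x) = 5.98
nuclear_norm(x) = 9.31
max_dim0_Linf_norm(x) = 4.18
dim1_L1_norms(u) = [0.19, 0.84, 0.77]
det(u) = -0.02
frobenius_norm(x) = 7.13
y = u + x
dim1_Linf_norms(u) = [0.1, 0.5, 0.3]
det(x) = -1.16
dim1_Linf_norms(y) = [3.88, 2.79, 3.88]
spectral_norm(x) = 6.63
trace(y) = 6.19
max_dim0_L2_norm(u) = 0.53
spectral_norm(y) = 6.49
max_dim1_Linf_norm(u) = 0.5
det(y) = 3.96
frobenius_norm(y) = 6.93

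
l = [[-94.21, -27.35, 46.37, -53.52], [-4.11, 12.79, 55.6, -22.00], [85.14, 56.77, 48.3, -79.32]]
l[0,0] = -94.21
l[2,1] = 56.77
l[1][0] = -4.11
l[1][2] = 55.6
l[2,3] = -79.32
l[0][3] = -53.52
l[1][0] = -4.11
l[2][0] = 85.14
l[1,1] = 12.79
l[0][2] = 46.37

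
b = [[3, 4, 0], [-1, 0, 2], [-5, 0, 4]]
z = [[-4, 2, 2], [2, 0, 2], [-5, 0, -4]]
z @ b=[[-24, -16, 12], [-4, 8, 8], [5, -20, -16]]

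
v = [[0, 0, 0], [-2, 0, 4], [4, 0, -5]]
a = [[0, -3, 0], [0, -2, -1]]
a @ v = [[6, 0, -12], [0, 0, -3]]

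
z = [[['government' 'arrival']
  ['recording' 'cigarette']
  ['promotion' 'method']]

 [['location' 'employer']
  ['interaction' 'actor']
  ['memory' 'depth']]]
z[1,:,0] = ['location', 'interaction', 'memory']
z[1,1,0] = 'interaction'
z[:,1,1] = ['cigarette', 'actor']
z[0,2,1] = 'method'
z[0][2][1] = 'method'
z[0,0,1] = 'arrival'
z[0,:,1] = ['arrival', 'cigarette', 'method']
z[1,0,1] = 'employer'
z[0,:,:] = [['government', 'arrival'], ['recording', 'cigarette'], ['promotion', 'method']]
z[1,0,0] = 'location'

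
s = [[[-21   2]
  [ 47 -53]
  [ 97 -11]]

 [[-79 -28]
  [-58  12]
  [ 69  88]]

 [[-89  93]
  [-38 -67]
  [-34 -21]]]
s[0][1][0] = 47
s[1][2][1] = 88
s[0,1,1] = -53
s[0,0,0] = -21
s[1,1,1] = 12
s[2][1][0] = -38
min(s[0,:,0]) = -21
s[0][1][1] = -53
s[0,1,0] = 47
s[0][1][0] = 47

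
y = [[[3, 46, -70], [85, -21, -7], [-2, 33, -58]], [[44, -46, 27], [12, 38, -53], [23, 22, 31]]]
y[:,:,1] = [[46, -21, 33], [-46, 38, 22]]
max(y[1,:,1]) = 38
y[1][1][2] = -53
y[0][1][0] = 85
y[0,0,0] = 3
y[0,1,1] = -21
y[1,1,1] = 38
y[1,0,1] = -46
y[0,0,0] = 3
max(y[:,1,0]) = 85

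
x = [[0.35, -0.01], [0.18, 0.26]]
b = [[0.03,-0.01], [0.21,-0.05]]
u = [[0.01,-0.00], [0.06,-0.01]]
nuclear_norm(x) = 0.64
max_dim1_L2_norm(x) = 0.35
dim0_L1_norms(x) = [0.53, 0.27]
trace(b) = -0.02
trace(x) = 0.61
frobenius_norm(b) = 0.22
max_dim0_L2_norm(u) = 0.06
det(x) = 0.09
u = x @ b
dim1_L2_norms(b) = [0.03, 0.22]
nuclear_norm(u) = 0.06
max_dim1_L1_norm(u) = 0.07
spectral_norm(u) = 0.06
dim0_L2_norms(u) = [0.06, 0.01]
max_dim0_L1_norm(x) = 0.53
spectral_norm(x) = 0.42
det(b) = 0.00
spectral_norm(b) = 0.22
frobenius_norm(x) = 0.47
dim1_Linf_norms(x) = [0.35, 0.26]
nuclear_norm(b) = 0.22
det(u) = -0.00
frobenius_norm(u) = 0.06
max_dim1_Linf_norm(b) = 0.21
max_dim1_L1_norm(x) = 0.44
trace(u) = 0.00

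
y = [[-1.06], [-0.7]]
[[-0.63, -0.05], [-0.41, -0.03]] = y @ [[0.59, 0.05]]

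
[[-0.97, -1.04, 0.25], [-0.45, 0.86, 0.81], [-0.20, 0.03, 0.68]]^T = [[-0.97,-0.45,-0.20], [-1.04,0.86,0.03], [0.25,0.81,0.68]]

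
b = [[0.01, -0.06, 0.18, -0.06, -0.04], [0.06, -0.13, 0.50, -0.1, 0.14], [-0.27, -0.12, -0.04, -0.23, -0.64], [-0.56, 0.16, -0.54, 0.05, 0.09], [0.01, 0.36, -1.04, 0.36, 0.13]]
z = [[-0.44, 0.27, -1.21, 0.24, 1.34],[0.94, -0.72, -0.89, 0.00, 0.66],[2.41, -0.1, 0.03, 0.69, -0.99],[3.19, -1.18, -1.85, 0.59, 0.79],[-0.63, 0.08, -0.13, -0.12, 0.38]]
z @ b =[[0.22, 0.66, -1.42, 0.77, 1.03],[0.21, 0.38, -0.84, 0.46, 0.52],[-0.39, -0.38, 1.04, -0.46, -0.2],[0.14, 0.56, -1.08, 0.67, 1.05],[0.1, 0.16, -0.40, 0.19, 0.16]]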